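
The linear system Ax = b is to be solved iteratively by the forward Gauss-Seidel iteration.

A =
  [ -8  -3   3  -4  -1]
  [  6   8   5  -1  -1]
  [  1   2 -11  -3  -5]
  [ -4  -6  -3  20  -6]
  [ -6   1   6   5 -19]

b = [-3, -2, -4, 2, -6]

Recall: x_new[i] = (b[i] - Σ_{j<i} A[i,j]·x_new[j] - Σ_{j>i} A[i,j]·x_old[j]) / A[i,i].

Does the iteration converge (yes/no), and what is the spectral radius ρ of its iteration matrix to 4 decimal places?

yes, ρ = 0.6713

Diagonal D = diag(-8, 8, -11, 20, -19); L, U strict lower/upper.
GS T = -(D+L)⁻¹U: row 0 first, T[0,1] = -(-3)/(-8) = -0.3750; later rows by forward substitution.
  T[0,:] = [+0.0000  -0.3750  +0.3750  -0.5000  -0.1250]
  T[1,:] = [+0.0000  +0.2812  -0.9062  +0.5000  +0.2188]
  T[2,:] = [+0.0000  +0.0170  -0.1307  -0.2273  -0.4261]
  T[3,:] = [+0.0000  +0.0119  -0.2165  +0.0159  +0.2767]
  T[4,:] = [+0.0000  +0.1417  -0.2644  +0.1166  -0.0108]
eigenvalue magnitudes: 0.6713, 0.3023, 0.1727, 0.1727, 0.0000.
ρ(T) = max|λ| = 0.6713; 0.6713 < 1: convergent.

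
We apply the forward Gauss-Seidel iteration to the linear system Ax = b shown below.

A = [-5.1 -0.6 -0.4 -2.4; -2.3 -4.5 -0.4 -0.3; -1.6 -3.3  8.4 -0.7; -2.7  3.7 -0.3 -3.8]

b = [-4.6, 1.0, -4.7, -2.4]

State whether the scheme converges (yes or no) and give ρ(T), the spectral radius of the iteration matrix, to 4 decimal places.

yes, ρ = 0.5489

Diagonal D = diag(-5.1, -4.5, 8.4, -3.8); L, U strict lower/upper.
Gauss-Seidel: T = -(D+L)⁻¹U, row 0 first, T[0,3] = -(-2.4)/(-5.1) = -0.4706; later rows by forward substitution.
  T[0,:] = [+0.0000  -0.1176  -0.0784  -0.4706]
  T[1,:] = [+0.0000  +0.0601  -0.0488  +0.1739]
  T[2,:] = [+0.0000  +0.0012  -0.0341  +0.0620]
  T[3,:] = [+0.0000  +0.1420  +0.0109  +0.4988]
|eigenvalues of T|: 0.5489, 0.0478, 0.0236, 0.0000.
ρ(T) = max|λ| = 0.5489; 0.5489 < 1 ⇒ converges.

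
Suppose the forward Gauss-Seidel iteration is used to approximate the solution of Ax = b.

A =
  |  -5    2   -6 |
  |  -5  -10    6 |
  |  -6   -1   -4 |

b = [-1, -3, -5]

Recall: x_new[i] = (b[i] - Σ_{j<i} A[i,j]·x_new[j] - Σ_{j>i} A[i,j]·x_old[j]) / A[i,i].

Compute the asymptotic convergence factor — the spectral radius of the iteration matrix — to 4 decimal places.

0.9000

Let D = diag(-5, -10, -4); L, U the strict triangles.
GS T = -(D+L)⁻¹U: row 0 first, T[0,1] = -(2)/(-5) = +0.4000; later rows by forward substitution.
  T[0,:] = [+0.0000, +0.4000, -1.2000]
  T[1,:] = [+0.0000, -0.2000, +1.2000]
  T[2,:] = [+0.0000, -0.5500, +1.5000]
|roots of det(T-λI)|: 0.9000, 0.4000, 0.0000.
ρ = 0.9000; 0.9000 < 1: convergent.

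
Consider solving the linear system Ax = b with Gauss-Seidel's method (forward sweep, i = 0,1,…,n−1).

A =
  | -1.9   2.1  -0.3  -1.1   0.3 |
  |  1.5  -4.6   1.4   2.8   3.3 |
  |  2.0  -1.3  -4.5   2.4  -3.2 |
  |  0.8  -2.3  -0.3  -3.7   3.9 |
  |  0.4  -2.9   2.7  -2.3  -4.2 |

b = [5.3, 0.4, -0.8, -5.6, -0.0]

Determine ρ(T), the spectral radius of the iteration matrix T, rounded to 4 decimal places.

A = D + L + U where D = diag(-1.9, -4.6, -4.5, -3.7, -4.2).
Gauss-Seidel: T = -(D+L)⁻¹U, row 0 first, T[0,4] = -(0.3)/(-1.9) = +0.1579; later rows by forward substitution.
  T[0,:] = [+0.0000, +1.1053, -0.1579, -0.5789, +0.1579]
  T[1,:] = [+0.0000, +0.3604, +0.2529, +0.4199, +0.7689]
  T[2,:] = [+0.0000, +0.3871, -0.1432, +0.1547, -0.8631]
  T[3,:] = [+0.0000, -0.0165, -0.1797, -0.3987, +0.6802]
  T[4,:] = [+0.0000, +0.1143, -0.1833, -0.0273, -1.4432]
moduli |λ_i(T)| = 1.6104, 0.4560, 0.4106, 0.0597, 0.0000.
spectral radius ρ = 1.6104; 1.6104 > 1 ⇒ diverges.

1.6104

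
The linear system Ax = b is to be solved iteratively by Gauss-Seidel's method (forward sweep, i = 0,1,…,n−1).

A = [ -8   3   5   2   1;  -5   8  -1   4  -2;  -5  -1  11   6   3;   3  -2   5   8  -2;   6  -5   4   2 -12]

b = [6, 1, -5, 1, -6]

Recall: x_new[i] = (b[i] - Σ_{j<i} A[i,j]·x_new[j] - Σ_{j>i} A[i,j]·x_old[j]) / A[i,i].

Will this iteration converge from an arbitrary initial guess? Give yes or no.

Split A = D + L + U, D = diag(-8, 8, 11, 8, -12).
GS T = -(D+L)⁻¹U: row 0 first, T[0,1] = -(3)/(-8) = +0.3750; later rows by forward substitution.
  T[0,:] = [+0.0000, +0.3750, +0.6250, +0.2500, +0.1250]
  T[1,:] = [+0.0000, +0.2344, +0.5156, -0.3438, +0.3281]
  T[2,:] = [+0.0000, +0.1918, +0.3310, -0.4631, -0.1861]
  T[3,:] = [+0.0000, -0.2019, -0.3123, +0.1097, +0.4015]
  T[4,:] = [+0.0000, +0.1201, +0.1559, +0.1322, -0.0693]
|roots of det(T-λI)|: 0.8460, 0.4126, 0.2149, 0.0426, 0.0000.
ρ = 0.8460; 0.8460 < 1: convergent.

yes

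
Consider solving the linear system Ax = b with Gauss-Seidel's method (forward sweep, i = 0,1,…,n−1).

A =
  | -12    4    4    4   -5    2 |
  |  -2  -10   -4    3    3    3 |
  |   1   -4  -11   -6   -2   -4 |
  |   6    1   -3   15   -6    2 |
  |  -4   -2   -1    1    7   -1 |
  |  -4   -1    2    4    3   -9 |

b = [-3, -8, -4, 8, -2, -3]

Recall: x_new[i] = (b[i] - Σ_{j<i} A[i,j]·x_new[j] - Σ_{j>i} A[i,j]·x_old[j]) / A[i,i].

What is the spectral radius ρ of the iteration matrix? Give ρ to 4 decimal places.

0.9304

Split A = D + L + U, D = diag(-12, -10, -11, 15, 7, -9).
Gauss-Seidel: T = -(D+L)⁻¹U, row 0 first, T[0,2] = -(4)/(-12) = +0.3333; later rows by forward substitution.
  T[0,:] = [+0.0000 +0.3333 +0.3333 +0.3333 -0.4167 +0.1667]
  T[1,:] = [+0.0000 -0.0667 -0.4667 +0.2333 +0.3833 +0.2667]
  T[2,:] = [+0.0000 +0.0545 +0.2000 -0.6000 -0.3591 -0.4455]
  T[3,:] = [+0.0000 -0.1180 -0.0622 -0.2689 +0.4693 -0.3069]
  T[4,:] = [+0.0000 +0.1961 +0.0946 +0.2098 -0.2469 +0.2945]
  T[5,:] = [+0.0000 -0.1157 -0.0480 -0.3570 +0.1891 -0.2409]
|roots of det(T-λI)|: 0.9304, 0.2761, 0.2761, 0.2629, 0.0991, 0.0000.
ρ(T) = max|λ| = 0.9304; 0.9304 < 1, so it converges for any x₀.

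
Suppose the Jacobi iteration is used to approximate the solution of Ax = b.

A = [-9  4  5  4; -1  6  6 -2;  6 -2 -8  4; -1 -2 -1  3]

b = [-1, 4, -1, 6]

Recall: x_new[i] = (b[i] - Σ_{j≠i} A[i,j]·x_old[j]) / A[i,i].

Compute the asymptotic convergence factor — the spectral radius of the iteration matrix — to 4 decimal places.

Split A = D + L + U, D = diag(-9, 6, -8, 3).
Jacobi T = -D⁻¹(L+U): T[1,3] = -(-2)/(6) = +0.3333; T[1,1] = 0.
  T[0,:] = [+0.0000  +0.4444  +0.5556  +0.4444]
  T[1,:] = [+0.1667  +0.0000  -1.0000  +0.3333]
  T[2,:] = [+0.7500  -0.2500  +0.0000  +0.5000]
  T[3,:] = [+0.3333  +0.6667  +0.3333  +0.0000]
|eigenvalues of T|: 1.1594, 0.8770, 0.8770, 0.4395.
ρ = 1.1594; 1.1594 > 1: divergent.

1.1594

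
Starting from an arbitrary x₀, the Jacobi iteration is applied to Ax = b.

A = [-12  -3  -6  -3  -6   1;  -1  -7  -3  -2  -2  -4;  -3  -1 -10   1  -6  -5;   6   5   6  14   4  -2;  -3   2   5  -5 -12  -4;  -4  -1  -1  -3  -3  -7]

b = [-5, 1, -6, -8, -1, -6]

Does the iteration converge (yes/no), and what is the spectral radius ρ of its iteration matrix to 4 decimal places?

A = D + L + U where D = diag(-12, -7, -10, 14, -12, -7).
Jacobi: T = -D⁻¹(L+U), T[1,2] = -(-3)/(-7) = -0.4286; T[1,1] = 0.
  T[0,:] = [+0.0000, -0.2500, -0.5000, -0.2500, -0.5000, +0.0833]
  T[1,:] = [-0.1429, +0.0000, -0.4286, -0.2857, -0.2857, -0.5714]
  T[2,:] = [-0.3000, -0.1000, +0.0000, +0.1000, -0.6000, -0.5000]
  T[3,:] = [-0.4286, -0.3571, -0.4286, +0.0000, -0.2857, +0.1429]
  T[4,:] = [-0.2500, +0.1667, +0.4167, -0.4167, +0.0000, -0.3333]
  T[5,:] = [-0.5714, -0.1429, -0.1429, -0.4286, -0.4286, +0.0000]
|eigenvalues of T|: 1.2083, 0.6328, 0.6328, 0.4450, 0.2331, 0.2331.
spectral radius ρ = 1.2083; 1.2083 > 1 ⇒ diverges.

no, ρ = 1.2083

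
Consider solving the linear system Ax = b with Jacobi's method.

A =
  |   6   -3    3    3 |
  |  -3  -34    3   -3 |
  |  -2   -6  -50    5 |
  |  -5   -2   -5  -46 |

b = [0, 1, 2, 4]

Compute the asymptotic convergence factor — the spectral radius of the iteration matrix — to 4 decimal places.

Diagonal D = diag(6, -34, -50, -46); L, U strict lower/upper.
Jacobi T = -D⁻¹(L+U): T[3,1] = -(-2)/(-46) = -0.0435; T[3,3] = 0.
  T[0,:] = [+0.0000 +0.5000 -0.5000 -0.5000]
  T[1,:] = [-0.0882 +0.0000 +0.0882 -0.0882]
  T[2,:] = [-0.0400 -0.1200 +0.0000 +0.1000]
  T[3,:] = [-0.1087 -0.0435 -0.1087 +0.0000]
moduli |λ_i(T)| = 0.1819, 0.1110, 0.1110, 0.1026.
spectral radius ρ = 0.1819; 0.1819 < 1 ⇒ converges.

0.1819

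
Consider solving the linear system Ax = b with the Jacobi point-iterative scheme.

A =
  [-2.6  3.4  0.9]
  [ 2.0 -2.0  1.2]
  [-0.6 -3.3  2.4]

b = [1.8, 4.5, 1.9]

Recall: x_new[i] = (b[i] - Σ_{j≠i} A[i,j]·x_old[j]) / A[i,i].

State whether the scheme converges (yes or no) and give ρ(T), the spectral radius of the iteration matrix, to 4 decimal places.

no, ρ = 1.6228

Split A = D + L + U, D = diag(-2.6, -2, 2.4).
Jacobi T = -D⁻¹(L+U): T[1,0] = -(2)/(-2) = +1.0000; T[1,1] = 0.
  T[0,:] = [+0.0000, +1.3077, +0.3462]
  T[1,:] = [+1.0000, +0.0000, +0.6000]
  T[2,:] = [+0.2500, +1.3750, +0.0000]
|roots of det(T-λI)|: 1.6228, 1.3055, 0.3172.
ρ = 1.6228; 1.6228 > 1, so it fails to converge.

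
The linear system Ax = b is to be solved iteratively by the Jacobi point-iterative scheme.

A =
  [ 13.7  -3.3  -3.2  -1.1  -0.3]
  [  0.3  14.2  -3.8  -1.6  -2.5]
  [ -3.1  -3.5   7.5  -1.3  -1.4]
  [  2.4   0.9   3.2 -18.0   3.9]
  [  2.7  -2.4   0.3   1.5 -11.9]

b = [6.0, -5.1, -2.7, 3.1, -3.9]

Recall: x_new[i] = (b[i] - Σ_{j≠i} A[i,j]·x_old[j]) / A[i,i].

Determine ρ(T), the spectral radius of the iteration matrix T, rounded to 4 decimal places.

Let D = diag(13.7, 14.2, 7.5, -18, -11.9); L, U the strict triangles.
T_J = -D⁻¹(L+U): T[4,0] = -(2.7)/(-11.9) = +0.2269; T[4,4] = 0.
  T[0,:] = [+0.0000  +0.2409  +0.2336  +0.0803  +0.0219]
  T[1,:] = [-0.0211  +0.0000  +0.2676  +0.1127  +0.1761]
  T[2,:] = [+0.4133  +0.4667  +0.0000  +0.1733  +0.1867]
  T[3,:] = [+0.1333  +0.0500  +0.1778  +0.0000  +0.2167]
  T[4,:] = [+0.2269  -0.2017  +0.0252  +0.1261  +0.0000]
moduli |λ_i(T)| = 0.6422, 0.4041, 0.1950, 0.1950, 0.1496.
ρ(T) = max|λ| = 0.6422; 0.6422 < 1: convergent.

0.6422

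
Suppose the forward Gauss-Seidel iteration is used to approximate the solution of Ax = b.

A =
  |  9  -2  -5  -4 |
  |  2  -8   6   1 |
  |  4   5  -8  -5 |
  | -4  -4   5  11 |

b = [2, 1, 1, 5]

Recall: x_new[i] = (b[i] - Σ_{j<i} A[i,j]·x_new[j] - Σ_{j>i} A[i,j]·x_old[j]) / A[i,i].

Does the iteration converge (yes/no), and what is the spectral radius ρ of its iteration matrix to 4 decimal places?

A = D + L + U where D = diag(9, -8, -8, 11).
GS T = -(D+L)⁻¹U: row 0 first, T[0,2] = -(-5)/(9) = +0.5556; later rows by forward substitution.
  T[0,:] = [+0.0000 +0.2222 +0.5556 +0.4444]
  T[1,:] = [+0.0000 +0.0556 +0.8889 +0.2361]
  T[2,:] = [+0.0000 +0.1458 +0.8333 -0.2552]
  T[3,:] = [+0.0000 +0.0347 +0.1465 +0.3635]
moduli |λ_i(T)| = 0.9119, 0.4358, 0.0953, 0.0000.
ρ(T) = max|λ| = 0.9119; 0.9119 < 1: convergent.

yes, ρ = 0.9119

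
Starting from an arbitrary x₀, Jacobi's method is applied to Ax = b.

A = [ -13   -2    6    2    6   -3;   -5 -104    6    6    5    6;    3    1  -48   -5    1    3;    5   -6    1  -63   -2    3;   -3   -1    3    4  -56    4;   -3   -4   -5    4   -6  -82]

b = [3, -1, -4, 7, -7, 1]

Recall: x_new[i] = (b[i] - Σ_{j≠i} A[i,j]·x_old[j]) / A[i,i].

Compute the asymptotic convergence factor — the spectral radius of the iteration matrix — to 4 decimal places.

A = D + L + U where D = diag(-13, -104, -48, -63, -56, -82).
Jacobi T = -D⁻¹(L+U): T[5,3] = -(4)/(-82) = +0.0488; T[5,5] = 0.
  T[0,:] = [+0.0000, -0.1538, +0.4615, +0.1538, +0.4615, -0.2308]
  T[1,:] = [-0.0481, +0.0000, +0.0577, +0.0577, +0.0481, +0.0577]
  T[2,:] = [+0.0625, +0.0208, +0.0000, -0.1042, +0.0208, +0.0625]
  T[3,:] = [+0.0794, -0.0952, +0.0159, +0.0000, -0.0317, +0.0476]
  T[4,:] = [-0.0536, -0.0179, +0.0536, +0.0714, +0.0000, +0.0714]
  T[5,:] = [-0.0366, -0.0488, -0.0610, +0.0488, -0.0732, +0.0000]
eigenvalue magnitudes: 0.2077, 0.1195, 0.1195, 0.0928, 0.0928, 0.0335.
spectral radius ρ = 0.2077; 0.2077 < 1, so it converges for any x₀.

0.2077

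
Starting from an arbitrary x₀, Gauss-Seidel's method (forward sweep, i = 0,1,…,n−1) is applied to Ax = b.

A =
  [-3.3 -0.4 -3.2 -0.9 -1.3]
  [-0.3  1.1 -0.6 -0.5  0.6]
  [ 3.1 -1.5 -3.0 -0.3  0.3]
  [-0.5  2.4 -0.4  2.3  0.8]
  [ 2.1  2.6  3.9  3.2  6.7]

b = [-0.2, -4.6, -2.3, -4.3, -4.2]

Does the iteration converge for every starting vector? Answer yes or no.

Split A = D + L + U, D = diag(-3.3, 1.1, -3, 2.3, 6.7).
Gauss-Seidel: T = -(D+L)⁻¹U, row 0 first, T[0,2] = -(-3.2)/(-3.3) = -0.9697; later rows by forward substitution.
  T[0,:] = [+0.0000 -0.1212 -0.9697 -0.2727 -0.3939]
  T[1,:] = [+0.0000 -0.0331 +0.2810 +0.3802 -0.6529]
  T[2,:] = [+0.0000 -0.1087 -1.1425 -0.5719 +0.0194]
  T[3,:] = [+0.0000 -0.0108 -0.7027 -0.5554 +0.2512]
  T[4,:] = [+0.0000 +0.1192 +1.1956 +0.5361 +0.2456]
|λ(T)| sorted: 1.5834, 0.2246, 0.1078, 0.0188, 0.0000.
spectral radius ρ = 1.5834; 1.5834 > 1 ⇒ diverges.

no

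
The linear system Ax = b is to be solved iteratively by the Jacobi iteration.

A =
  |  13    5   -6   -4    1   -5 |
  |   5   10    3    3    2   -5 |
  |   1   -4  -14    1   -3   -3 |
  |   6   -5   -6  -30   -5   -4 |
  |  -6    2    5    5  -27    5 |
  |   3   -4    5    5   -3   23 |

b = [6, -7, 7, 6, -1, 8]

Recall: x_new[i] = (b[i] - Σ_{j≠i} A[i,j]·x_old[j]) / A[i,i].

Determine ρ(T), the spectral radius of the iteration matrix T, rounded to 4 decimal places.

0.8553

Diagonal D = diag(13, 10, -14, -30, -27, 23); L, U strict lower/upper.
T_J = -D⁻¹(L+U): T[1,4] = -(2)/(10) = -0.2000; T[1,1] = 0.
  T[0,:] = [+0.0000 -0.3846 +0.4615 +0.3077 -0.0769 +0.3846]
  T[1,:] = [-0.5000 +0.0000 -0.3000 -0.3000 -0.2000 +0.5000]
  T[2,:] = [+0.0714 -0.2857 +0.0000 +0.0714 -0.2143 -0.2143]
  T[3,:] = [+0.2000 -0.1667 -0.2000 +0.0000 -0.1667 -0.1333]
  T[4,:] = [-0.2222 +0.0741 +0.1852 +0.1852 +0.0000 +0.1852]
  T[5,:] = [-0.1304 +0.1739 -0.2174 -0.2174 +0.1304 +0.0000]
|λ(T)| sorted: 0.8553, 0.4996, 0.4996, 0.1885, 0.1885, 0.0841.
spectral radius ρ = 0.8553; 0.8553 < 1: convergent.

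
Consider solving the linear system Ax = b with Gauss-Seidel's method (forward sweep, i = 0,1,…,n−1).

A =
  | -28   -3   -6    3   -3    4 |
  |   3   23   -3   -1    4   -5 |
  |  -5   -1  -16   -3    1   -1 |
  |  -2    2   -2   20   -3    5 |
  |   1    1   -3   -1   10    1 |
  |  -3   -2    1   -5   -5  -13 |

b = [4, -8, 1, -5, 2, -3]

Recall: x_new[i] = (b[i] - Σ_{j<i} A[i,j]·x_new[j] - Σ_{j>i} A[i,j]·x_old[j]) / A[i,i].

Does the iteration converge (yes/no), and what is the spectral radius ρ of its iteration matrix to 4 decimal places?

yes, ρ = 0.2210

Let D = diag(-28, 23, -16, 20, 10, -13); L, U the strict triangles.
GS T = -(D+L)⁻¹U: row 0 first, T[0,5] = -(4)/(-28) = +0.1429; later rows by forward substitution.
  T[0,:] = [+0.0000 -0.1071 -0.2143 +0.1071 -0.1071 +0.1429]
  T[1,:] = [+0.0000 +0.0140 +0.1584 +0.0295 -0.1599 +0.1988]
  T[2,:] = [+0.0000 +0.0326 +0.0571 -0.2228 +0.1060 -0.1196]
  T[3,:] = [+0.0000 -0.0089 -0.0316 -0.0145 +0.1659 -0.2675]
  T[4,:] = [+0.0000 +0.0182 +0.0196 -0.0820 +0.0751 -0.1968]
  T[5,:] = [+0.0000 +0.0215 +0.0341 -0.0093 -0.0352 +0.1058]
|eigenvalues of T|: 0.2210, 0.1071, 0.1071, 0.0598, 0.0598, 0.0000.
ρ = 0.2210; 0.2210 < 1: convergent.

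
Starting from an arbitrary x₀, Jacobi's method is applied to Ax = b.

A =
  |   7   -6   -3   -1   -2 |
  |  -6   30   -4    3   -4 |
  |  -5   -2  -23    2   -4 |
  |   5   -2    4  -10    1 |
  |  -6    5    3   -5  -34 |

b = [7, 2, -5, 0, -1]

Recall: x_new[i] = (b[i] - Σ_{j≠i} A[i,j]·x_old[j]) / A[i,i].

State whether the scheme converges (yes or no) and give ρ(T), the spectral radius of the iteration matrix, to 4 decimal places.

yes, ρ = 0.5872

Write A = D+L+U with D = diag(7, 30, -23, -10, -34).
T_J = -D⁻¹(L+U): T[1,3] = -(3)/(30) = -0.1000; T[1,1] = 0.
  T[0,:] = [+0.0000 +0.8571 +0.4286 +0.1429 +0.2857]
  T[1,:] = [+0.2000 +0.0000 +0.1333 -0.1000 +0.1333]
  T[2,:] = [-0.2174 -0.0870 +0.0000 +0.0870 -0.1739]
  T[3,:] = [+0.5000 -0.2000 +0.4000 +0.0000 +0.1000]
  T[4,:] = [-0.1765 +0.1471 +0.0882 -0.1471 +0.0000]
moduli |λ_i(T)| = 0.5872, 0.3697, 0.3697, 0.2930, 0.0310.
spectral radius ρ = 0.5872; 0.5872 < 1 ⇒ converges.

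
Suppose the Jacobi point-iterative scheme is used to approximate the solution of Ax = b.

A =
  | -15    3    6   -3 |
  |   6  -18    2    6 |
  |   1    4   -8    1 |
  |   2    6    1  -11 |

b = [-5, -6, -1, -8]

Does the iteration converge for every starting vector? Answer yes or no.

yes

Split A = D + L + U, D = diag(-15, -18, -8, -11).
Jacobi: T = -D⁻¹(L+U), T[2,3] = -(1)/(-8) = +0.1250; T[2,2] = 0.
  T[0,:] = [+0.0000 +0.2000 +0.4000 -0.2000]
  T[1,:] = [+0.3333 +0.0000 +0.1111 +0.3333]
  T[2,:] = [+0.1250 +0.5000 +0.0000 +0.1250]
  T[3,:] = [+0.1818 +0.5455 +0.0909 +0.0000]
|eigenvalues of T|: 0.6790, 0.4634, 0.1792, 0.1792.
spectral radius ρ = 0.6790; 0.6790 < 1, so it converges for any x₀.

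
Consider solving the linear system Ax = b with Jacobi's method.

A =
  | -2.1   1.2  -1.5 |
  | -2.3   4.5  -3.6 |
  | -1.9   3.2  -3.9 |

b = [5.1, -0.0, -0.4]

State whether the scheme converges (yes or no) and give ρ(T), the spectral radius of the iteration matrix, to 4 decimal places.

no, ρ = 1.3028

Write A = D+L+U with D = diag(-2.1, 4.5, -3.9).
Jacobi: T = -D⁻¹(L+U), T[2,0] = -(-1.9)/(-3.9) = -0.4872; T[2,2] = 0.
  T[0,:] = [+0.0000  +0.5714  -0.7143]
  T[1,:] = [+0.5111  +0.0000  +0.8000]
  T[2,:] = [-0.4872  +0.8205  +0.0000]
|λ(T)| sorted: 1.3028, 0.8046, 0.4982.
ρ(T) = max|λ| = 1.3028; 1.3028 > 1, so it fails to converge.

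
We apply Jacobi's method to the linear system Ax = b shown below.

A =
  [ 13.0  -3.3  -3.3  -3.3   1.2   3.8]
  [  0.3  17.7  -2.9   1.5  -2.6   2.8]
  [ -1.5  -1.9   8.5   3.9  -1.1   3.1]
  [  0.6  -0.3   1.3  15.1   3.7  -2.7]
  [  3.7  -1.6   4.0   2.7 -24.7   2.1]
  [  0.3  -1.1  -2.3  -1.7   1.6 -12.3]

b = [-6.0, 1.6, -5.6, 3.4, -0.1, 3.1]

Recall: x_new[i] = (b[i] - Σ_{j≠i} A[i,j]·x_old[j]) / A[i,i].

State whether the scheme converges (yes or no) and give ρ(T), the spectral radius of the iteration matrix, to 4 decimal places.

Diagonal D = diag(13, 17.7, 8.5, 15.1, -24.7, -12.3); L, U strict lower/upper.
Jacobi T = -D⁻¹(L+U): T[4,1] = -(-1.6)/(-24.7) = -0.0648; T[4,4] = 0.
  T[0,:] = [+0.0000 +0.2538 +0.2538 +0.2538 -0.0923 -0.2923]
  T[1,:] = [-0.0169 +0.0000 +0.1638 -0.0847 +0.1469 -0.1582]
  T[2,:] = [+0.1765 +0.2235 +0.0000 -0.4588 +0.1294 -0.3647]
  T[3,:] = [-0.0397 +0.0199 -0.0861 +0.0000 -0.2450 +0.1788]
  T[4,:] = [+0.1498 -0.0648 +0.1619 +0.1093 +0.0000 +0.0850]
  T[5,:] = [+0.0244 -0.0894 -0.1870 -0.1382 +0.1301 +0.0000]
|roots of det(T-λI)|: 0.5290, 0.3244, 0.3244, 0.2351, 0.2351, 0.0249.
spectral radius ρ = 0.5290; 0.5290 < 1 ⇒ converges.

yes, ρ = 0.5290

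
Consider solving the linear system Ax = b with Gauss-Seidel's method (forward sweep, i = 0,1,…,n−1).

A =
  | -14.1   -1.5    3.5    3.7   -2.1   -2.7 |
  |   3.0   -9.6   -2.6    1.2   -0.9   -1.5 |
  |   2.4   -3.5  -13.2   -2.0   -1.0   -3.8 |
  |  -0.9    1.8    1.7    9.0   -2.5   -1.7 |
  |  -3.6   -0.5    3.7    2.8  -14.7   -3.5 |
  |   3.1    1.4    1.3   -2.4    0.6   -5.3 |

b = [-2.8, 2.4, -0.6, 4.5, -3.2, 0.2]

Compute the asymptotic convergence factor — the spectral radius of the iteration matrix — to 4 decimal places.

Write A = D+L+U with D = diag(-14.1, -9.6, -13.2, 9, -14.7, -5.3).
T_GS = -(D+L)⁻¹U: row 0 first, T[0,1] = -(-1.5)/(-14.1) = -0.1064; later rows by forward substitution.
  T[0,:] = [+0.0000  -0.1064  +0.2482  +0.2624  -0.1489  -0.1915]
  T[1,:] = [+0.0000  -0.0332  -0.1933  +0.2070  -0.1403  -0.2161]
  T[2,:] = [+0.0000  -0.0105  +0.0964  -0.1587  -0.0656  -0.2654]
  T[3,:] = [+0.0000  -0.0020  +0.0453  +0.0148  +0.3033  +0.2631]
  T[4,:] = [+0.0000  +0.0242  -0.0213  -0.1084  +0.0825  -0.2005]
  T[5,:] = [+0.0000  -0.0699  +0.0949  +0.1503  -0.2683  -0.3760]
moduli |λ_i(T)| = 0.5470, 0.2467, 0.2467, 0.1650, 0.0307, 0.0000.
ρ = 0.5470; 0.5470 < 1: convergent.

0.5470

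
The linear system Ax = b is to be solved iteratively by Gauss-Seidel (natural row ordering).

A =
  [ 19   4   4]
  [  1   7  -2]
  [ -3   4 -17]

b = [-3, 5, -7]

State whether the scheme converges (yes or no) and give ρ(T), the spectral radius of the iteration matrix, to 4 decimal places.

yes, ρ = 0.1958

A = D + L + U where D = diag(19, 7, -17).
T_GS = -(D+L)⁻¹U: row 0 first, T[0,1] = -(4)/(19) = -0.2105; later rows by forward substitution.
  T[0,:] = [+0.0000  -0.2105  -0.2105]
  T[1,:] = [+0.0000  +0.0301  +0.3158]
  T[2,:] = [+0.0000  +0.0442  +0.1115]
|eigenvalues of T|: 0.1958, 0.0542, 0.0000.
spectral radius ρ = 0.1958; 0.1958 < 1: convergent.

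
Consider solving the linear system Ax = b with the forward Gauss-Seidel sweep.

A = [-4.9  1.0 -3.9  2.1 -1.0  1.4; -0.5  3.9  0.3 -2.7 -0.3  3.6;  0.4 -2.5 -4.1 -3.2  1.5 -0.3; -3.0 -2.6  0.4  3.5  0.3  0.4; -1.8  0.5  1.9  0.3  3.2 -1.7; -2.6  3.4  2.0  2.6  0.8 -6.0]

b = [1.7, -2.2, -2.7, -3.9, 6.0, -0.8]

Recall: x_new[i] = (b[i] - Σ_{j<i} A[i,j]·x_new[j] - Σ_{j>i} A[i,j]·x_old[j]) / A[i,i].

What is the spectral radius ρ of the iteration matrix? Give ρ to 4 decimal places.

1.3211

A = D + L + U where D = diag(-4.9, 3.9, -4.1, 3.5, 3.2, -6).
T_GS = -(D+L)⁻¹U: row 0 first, T[0,5] = -(1.4)/(-4.9) = +0.2857; later rows by forward substitution.
  T[0,:] = [+0.0000, +0.2041, -0.7959, +0.4286, -0.2041, +0.2857]
  T[1,:] = [+0.0000, +0.0262, -0.1790, +0.7473, +0.0508, -0.8864]
  T[2,:] = [+0.0000, +0.0040, +0.0315, -1.1943, +0.3150, +0.4952]
  T[3,:] = [+0.0000, +0.1939, -0.8188, +1.0589, -0.2589, -0.5845]
  T[4,:] = [+0.0000, +0.0902, -0.3617, +0.7342, -0.2855, +0.5912]
  T[5,:] = [+0.0000, +0.0238, -0.1490, +0.3964, +0.0719, -0.6355]
moduli |λ_i(T)| = 1.3211, 0.7391, 0.5933, 0.2049, 0.0020, 0.0000.
ρ = 1.3211; 1.3211 > 1: divergent.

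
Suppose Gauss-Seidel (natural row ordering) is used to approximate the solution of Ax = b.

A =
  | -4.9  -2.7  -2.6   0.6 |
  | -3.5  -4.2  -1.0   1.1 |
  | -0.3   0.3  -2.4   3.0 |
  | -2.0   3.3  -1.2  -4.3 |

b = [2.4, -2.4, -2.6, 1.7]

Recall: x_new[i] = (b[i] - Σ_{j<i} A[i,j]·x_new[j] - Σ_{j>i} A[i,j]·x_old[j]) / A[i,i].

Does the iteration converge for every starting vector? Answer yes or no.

yes

Diagonal D = diag(-4.9, -4.2, -2.4, -4.3); L, U strict lower/upper.
T_GS = -(D+L)⁻¹U: row 0 first, T[0,2] = -(-2.6)/(-4.9) = -0.5306; later rows by forward substitution.
  T[0,:] = [+0.0000 -0.5510 -0.5306 +0.1224]
  T[1,:] = [+0.0000 +0.4592 +0.2041 +0.1599]
  T[2,:] = [+0.0000 +0.1263 +0.0918 +1.2547]
  T[3,:] = [+0.0000 +0.5734 +0.3778 -0.2844]
moduli |λ_i(T)| = 0.9346, 0.7735, 0.1055, 0.0000.
spectral radius ρ = 0.9346; 0.9346 < 1, so it converges for any x₀.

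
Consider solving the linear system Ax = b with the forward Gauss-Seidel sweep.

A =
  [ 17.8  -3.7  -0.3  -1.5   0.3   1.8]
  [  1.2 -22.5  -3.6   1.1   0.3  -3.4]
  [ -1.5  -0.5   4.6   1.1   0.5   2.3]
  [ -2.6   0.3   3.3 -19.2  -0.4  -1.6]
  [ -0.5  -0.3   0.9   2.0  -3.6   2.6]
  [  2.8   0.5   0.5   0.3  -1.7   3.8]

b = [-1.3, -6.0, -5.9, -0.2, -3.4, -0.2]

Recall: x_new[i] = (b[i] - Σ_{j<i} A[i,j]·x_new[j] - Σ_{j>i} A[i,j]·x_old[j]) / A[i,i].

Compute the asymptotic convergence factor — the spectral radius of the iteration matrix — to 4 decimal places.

0.4181

Diagonal D = diag(17.8, -22.5, 4.6, -19.2, -3.6, 3.8); L, U strict lower/upper.
Gauss-Seidel: T = -(D+L)⁻¹U, row 0 first, T[0,5] = -(1.8)/(17.8) = -0.1011; later rows by forward substitution.
  T[0,:] = [+0.0000  +0.2079  +0.0169  +0.0843  -0.0169  -0.1011]
  T[1,:] = [+0.0000  +0.0111  -0.1591  +0.0534  +0.0124  -0.1565]
  T[2,:] = [+0.0000  +0.0690  -0.0118  -0.2058  -0.1128  -0.5500]
  T[3,:] = [+0.0000  -0.0161  -0.0068  -0.0460  -0.0378  -0.1666]
  T[4,:] = [+0.0000  -0.0215  +0.0042  -0.0931  -0.0479  +0.5192]
  T[5,:] = [+0.0000  -0.1720  +0.0125  -0.0801  +0.0072  +0.4129]
moduli |λ_i(T)| = 0.4181, 0.1502, 0.1502, 0.0967, 0.0967, 0.0000.
spectral radius ρ = 0.4181; 0.4181 < 1 ⇒ converges.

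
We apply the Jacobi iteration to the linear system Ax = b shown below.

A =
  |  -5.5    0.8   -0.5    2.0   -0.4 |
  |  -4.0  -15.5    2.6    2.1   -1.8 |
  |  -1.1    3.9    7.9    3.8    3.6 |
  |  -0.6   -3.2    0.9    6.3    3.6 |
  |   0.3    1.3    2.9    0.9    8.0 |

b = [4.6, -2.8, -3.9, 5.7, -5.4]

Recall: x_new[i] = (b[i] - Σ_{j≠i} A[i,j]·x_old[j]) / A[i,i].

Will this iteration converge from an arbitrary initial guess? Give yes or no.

yes

Write A = D+L+U with D = diag(-5.5, -15.5, 7.9, 6.3, 8).
Jacobi: T = -D⁻¹(L+U), T[1,0] = -(-4)/(-15.5) = -0.2581; T[1,1] = 0.
  T[0,:] = [+0.0000  +0.1455  -0.0909  +0.3636  -0.0727]
  T[1,:] = [-0.2581  +0.0000  +0.1677  +0.1355  -0.1161]
  T[2,:] = [+0.1392  -0.4937  +0.0000  -0.4810  -0.4557]
  T[3,:] = [+0.0952  +0.5079  -0.1429  +0.0000  -0.5714]
  T[4,:] = [-0.0375  -0.1625  -0.3625  -0.1125  +0.0000]
|λ(T)| sorted: 0.6521, 0.5242, 0.5242, 0.3539, 0.3111.
ρ = 0.6521; 0.6521 < 1 ⇒ converges.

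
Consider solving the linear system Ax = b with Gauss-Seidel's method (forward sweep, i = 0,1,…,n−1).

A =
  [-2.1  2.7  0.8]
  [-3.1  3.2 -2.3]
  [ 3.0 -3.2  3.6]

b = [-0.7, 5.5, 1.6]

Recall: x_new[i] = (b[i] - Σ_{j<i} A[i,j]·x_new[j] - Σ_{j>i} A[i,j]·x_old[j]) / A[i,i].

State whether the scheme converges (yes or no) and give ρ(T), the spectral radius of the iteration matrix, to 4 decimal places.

no, ρ = 1.3048

Split A = D + L + U, D = diag(-2.1, 3.2, 3.6).
T_GS = -(D+L)⁻¹U: row 0 first, T[0,2] = -(0.8)/(-2.1) = +0.3810; later rows by forward substitution.
  T[0,:] = [+0.0000, +1.2857, +0.3810]
  T[1,:] = [+0.0000, +1.2455, +1.0878]
  T[2,:] = [+0.0000, +0.0357, +0.6495]
|roots of det(T-λI)|: 1.3048, 0.5902, 0.0000.
ρ(T) = max|λ| = 1.3048; 1.3048 > 1, so it fails to converge.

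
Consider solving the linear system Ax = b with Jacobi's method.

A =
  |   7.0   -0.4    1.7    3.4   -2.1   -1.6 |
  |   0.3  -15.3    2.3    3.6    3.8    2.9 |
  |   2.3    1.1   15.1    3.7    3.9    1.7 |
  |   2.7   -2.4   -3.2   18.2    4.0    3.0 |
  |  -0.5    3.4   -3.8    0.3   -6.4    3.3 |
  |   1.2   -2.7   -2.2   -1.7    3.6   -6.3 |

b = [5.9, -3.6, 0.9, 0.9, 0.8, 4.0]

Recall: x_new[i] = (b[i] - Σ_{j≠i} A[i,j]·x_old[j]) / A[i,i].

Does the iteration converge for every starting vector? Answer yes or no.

yes

A = D + L + U where D = diag(7, -15.3, 15.1, 18.2, -6.4, -6.3).
Jacobi: T = -D⁻¹(L+U), T[4,2] = -(-3.8)/(-6.4) = -0.5938; T[4,4] = 0.
  T[0,:] = [+0.0000  +0.0571  -0.2429  -0.4857  +0.3000  +0.2286]
  T[1,:] = [+0.0196  +0.0000  +0.1503  +0.2353  +0.2484  +0.1895]
  T[2,:] = [-0.1523  -0.0728  +0.0000  -0.2450  -0.2583  -0.1126]
  T[3,:] = [-0.1484  +0.1319  +0.1758  +0.0000  -0.2198  -0.1648]
  T[4,:] = [-0.0781  +0.5312  -0.5938  +0.0469  +0.0000  +0.5156]
  T[5,:] = [+0.1905  -0.4286  -0.3492  -0.2698  +0.5714  +0.0000]
|eigenvalues of T|: 0.8919, 0.6901, 0.3336, 0.2407, 0.2167, 0.2167.
ρ = 0.8919; 0.8919 < 1 ⇒ converges.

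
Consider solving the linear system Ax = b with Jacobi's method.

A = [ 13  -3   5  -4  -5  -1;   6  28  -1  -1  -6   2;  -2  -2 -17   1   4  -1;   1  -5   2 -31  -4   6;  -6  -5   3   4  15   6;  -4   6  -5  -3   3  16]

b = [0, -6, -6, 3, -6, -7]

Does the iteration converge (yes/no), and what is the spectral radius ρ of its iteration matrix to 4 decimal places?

yes, ρ = 0.6308

A = D + L + U where D = diag(13, 28, -17, -31, 15, 16).
Jacobi T = -D⁻¹(L+U): T[5,3] = -(-3)/(16) = +0.1875; T[5,5] = 0.
  T[0,:] = [+0.0000 +0.2308 -0.3846 +0.3077 +0.3846 +0.0769]
  T[1,:] = [-0.2143 +0.0000 +0.0357 +0.0357 +0.2143 -0.0714]
  T[2,:] = [-0.1176 -0.1176 +0.0000 +0.0588 +0.2353 -0.0588]
  T[3,:] = [+0.0323 -0.1613 +0.0645 +0.0000 -0.1290 +0.1935]
  T[4,:] = [+0.4000 +0.3333 -0.2000 -0.2667 +0.0000 -0.4000]
  T[5,:] = [+0.2500 -0.3750 +0.3125 +0.1875 -0.1875 +0.0000]
moduli |λ_i(T)| = 0.6308, 0.4989, 0.2609, 0.1595, 0.1396, 0.1396.
spectral radius ρ = 0.6308; 0.6308 < 1: convergent.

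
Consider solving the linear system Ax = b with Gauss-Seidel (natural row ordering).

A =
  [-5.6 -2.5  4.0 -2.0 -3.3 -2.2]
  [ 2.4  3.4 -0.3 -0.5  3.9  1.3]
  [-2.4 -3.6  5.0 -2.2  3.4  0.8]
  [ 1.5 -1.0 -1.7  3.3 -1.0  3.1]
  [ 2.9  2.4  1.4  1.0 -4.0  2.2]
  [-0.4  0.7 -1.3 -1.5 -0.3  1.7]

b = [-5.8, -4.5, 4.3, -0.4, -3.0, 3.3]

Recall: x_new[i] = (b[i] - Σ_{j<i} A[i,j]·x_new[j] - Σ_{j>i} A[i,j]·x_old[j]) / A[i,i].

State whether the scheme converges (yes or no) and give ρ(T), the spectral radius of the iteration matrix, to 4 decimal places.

Let D = diag(-5.6, 3.4, 5, 3.3, -4, 1.7); L, U the strict triangles.
GS T = -(D+L)⁻¹U: row 0 first, T[0,3] = -(-2)/(-5.6) = -0.3571; later rows by forward substitution.
  T[0,:] = [+0.0000  -0.4464  +0.7143  -0.3571  -0.5893  -0.3929]
  T[1,:] = [+0.0000  +0.3151  -0.4160  +0.3992  -0.7311  -0.1050]
  T[2,:] = [+0.0000  +0.0126  +0.0434  +0.5560  -1.4892  -0.4242]
  T[3,:] = [+0.0000  +0.3049  -0.4284  +0.5697  -0.4178  -1.0112]
  T[4,:] = [+0.0000  -0.0539  +0.1764  +0.3176  -1.4916  -0.1991]
  T[5,:] = [+0.0000  +0.0344  +0.0256  +0.7355  -1.6084  -1.3009]
eigenvalue magnitudes: 1.1936, 1.0083, 0.2347, 0.1226, 0.0196, 0.0000.
ρ = 1.1936; 1.1936 > 1, so it fails to converge.

no, ρ = 1.1936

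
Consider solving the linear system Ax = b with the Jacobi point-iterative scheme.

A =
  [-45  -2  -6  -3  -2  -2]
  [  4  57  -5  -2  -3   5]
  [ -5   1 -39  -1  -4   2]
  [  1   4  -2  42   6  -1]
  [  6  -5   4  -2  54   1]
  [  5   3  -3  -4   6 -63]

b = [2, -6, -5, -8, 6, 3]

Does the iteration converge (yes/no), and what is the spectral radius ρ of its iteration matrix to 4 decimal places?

A = D + L + U where D = diag(-45, 57, -39, 42, 54, -63).
Jacobi: T = -D⁻¹(L+U), T[4,5] = -(1)/(54) = -0.0185; T[4,4] = 0.
  T[0,:] = [+0.0000 -0.0444 -0.1333 -0.0667 -0.0444 -0.0444]
  T[1,:] = [-0.0702 +0.0000 +0.0877 +0.0351 +0.0526 -0.0877]
  T[2,:] = [-0.1282 +0.0256 +0.0000 -0.0256 -0.1026 +0.0513]
  T[3,:] = [-0.0238 -0.0952 +0.0476 +0.0000 -0.1429 +0.0238]
  T[4,:] = [-0.1111 +0.0926 -0.0741 +0.0370 +0.0000 -0.0185]
  T[5,:] = [+0.0794 +0.0476 -0.0476 -0.0635 +0.0952 +0.0000]
|roots of det(T-λI)|: 0.2147, 0.1619, 0.1619, 0.1399, 0.0462, 0.0222.
ρ = 0.2147; 0.2147 < 1: convergent.

yes, ρ = 0.2147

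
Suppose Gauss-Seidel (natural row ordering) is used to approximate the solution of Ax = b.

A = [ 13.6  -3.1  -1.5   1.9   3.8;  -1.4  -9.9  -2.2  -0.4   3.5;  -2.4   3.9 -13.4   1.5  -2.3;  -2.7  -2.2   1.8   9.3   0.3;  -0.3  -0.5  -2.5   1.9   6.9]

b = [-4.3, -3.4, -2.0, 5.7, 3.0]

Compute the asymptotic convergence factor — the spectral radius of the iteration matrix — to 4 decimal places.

0.1524

Write A = D+L+U with D = diag(13.6, -9.9, -13.4, 9.3, 6.9).
GS T = -(D+L)⁻¹U: row 0 first, T[0,3] = -(1.9)/(13.6) = -0.1397; later rows by forward substitution.
  T[0,:] = [+0.0000 +0.2279 +0.1103 -0.1397 -0.2794]
  T[1,:] = [+0.0000 -0.0322 -0.2378 -0.0206 +0.3930]
  T[2,:] = [+0.0000 -0.0502 -0.0890 +0.1310 -0.0072]
  T[3,:] = [+0.0000 +0.0683 -0.0070 -0.0708 -0.0190]
  T[4,:] = [+0.0000 -0.0294 -0.0427 +0.0594 +0.0190]
moduli |λ_i(T)| = 0.1524, 0.0873, 0.0873, 0.0069, 0.0000.
ρ(T) = max|λ| = 0.1524; 0.1524 < 1: convergent.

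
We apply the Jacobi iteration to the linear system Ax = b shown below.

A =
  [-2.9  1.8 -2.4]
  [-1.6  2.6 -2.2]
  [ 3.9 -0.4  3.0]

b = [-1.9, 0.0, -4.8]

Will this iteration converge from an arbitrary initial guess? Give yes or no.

no

A = D + L + U where D = diag(-2.9, 2.6, 3).
Jacobi T = -D⁻¹(L+U): T[1,0] = -(-1.6)/(2.6) = +0.6154; T[1,1] = 0.
  T[0,:] = [+0.0000, +0.6207, -0.8276]
  T[1,:] = [+0.6154, +0.0000, +0.8462]
  T[2,:] = [-1.3000, +0.1333, +0.0000]
|λ(T)| sorted: 1.4456, 0.7796, 0.6661.
spectral radius ρ = 1.4456; 1.4456 > 1 ⇒ diverges.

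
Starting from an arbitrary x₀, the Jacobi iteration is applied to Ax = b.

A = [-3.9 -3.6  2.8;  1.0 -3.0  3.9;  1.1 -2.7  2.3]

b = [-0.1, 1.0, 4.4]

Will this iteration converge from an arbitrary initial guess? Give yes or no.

no

Let D = diag(-3.9, -3, 2.3); L, U the strict triangles.
Jacobi: T = -D⁻¹(L+U), T[0,1] = -(-3.6)/(-3.9) = -0.9231; T[0,0] = 0.
  T[0,:] = [+0.0000, -0.9231, +0.7179]
  T[1,:] = [+0.3333, +0.0000, +1.3000]
  T[2,:] = [-0.4783, +1.1739, +0.0000]
|eigenvalues of T|: 1.2488, 0.8274, 0.8274.
ρ = 1.2488; 1.2488 > 1, so it fails to converge.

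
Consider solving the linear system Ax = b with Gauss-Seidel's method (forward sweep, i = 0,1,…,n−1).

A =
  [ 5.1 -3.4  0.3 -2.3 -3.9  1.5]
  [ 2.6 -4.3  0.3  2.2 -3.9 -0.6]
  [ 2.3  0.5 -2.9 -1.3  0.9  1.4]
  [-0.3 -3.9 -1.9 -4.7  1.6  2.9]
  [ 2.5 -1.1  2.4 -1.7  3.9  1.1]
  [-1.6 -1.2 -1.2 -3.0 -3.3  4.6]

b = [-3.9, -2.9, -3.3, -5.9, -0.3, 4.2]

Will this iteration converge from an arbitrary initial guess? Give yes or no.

no

A = D + L + U where D = diag(5.1, -4.3, -2.9, -4.7, 3.9, 4.6).
T_GS = -(D+L)⁻¹U: row 0 first, T[0,2] = -(0.3)/(5.1) = -0.0588; later rows by forward substitution.
  T[0,:] = [+0.0000 +0.6667 -0.0588 +0.4510 +0.7647 -0.2941]
  T[1,:] = [+0.0000 +0.4031 +0.0342 +0.7843 -0.4446 -0.3174]
  T[2,:] = [+0.0000 +0.5982 -0.0408 +0.0446 +0.8402 +0.1948]
  T[3,:] = [+0.0000 -0.6189 -0.0081 -0.6976 +0.3209 +0.8204]
  T[4,:] = [+0.0000 -0.9516 +0.0689 -0.3994 -0.9928 +0.0547]
  T[5,:] = [+0.0000 -0.5932 +0.0219 -0.3684 -0.1337 +0.4400]
moduli |λ_i(T)| = 1.3399, 0.5890, 0.5890, 0.0794, 0.0189, 0.0000.
ρ(T) = max|λ| = 1.3399; 1.3399 > 1: divergent.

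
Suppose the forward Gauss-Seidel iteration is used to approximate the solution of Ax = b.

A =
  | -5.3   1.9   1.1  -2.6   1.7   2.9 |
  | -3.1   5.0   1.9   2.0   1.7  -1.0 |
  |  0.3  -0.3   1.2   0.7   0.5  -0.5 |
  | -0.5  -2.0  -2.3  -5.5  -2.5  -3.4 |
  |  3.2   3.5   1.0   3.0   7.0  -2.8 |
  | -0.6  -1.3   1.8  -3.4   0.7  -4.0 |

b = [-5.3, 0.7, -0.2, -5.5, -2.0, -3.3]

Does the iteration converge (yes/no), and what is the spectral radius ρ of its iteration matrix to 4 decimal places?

Write A = D+L+U with D = diag(-5.3, 5, 1.2, -5.5, 7, -4).
GS T = -(D+L)⁻¹U: row 0 first, T[0,4] = -(1.7)/(-5.3) = +0.3208; later rows by forward substitution.
  T[0,:] = [+0.0000  +0.3585  +0.2075  -0.4906  +0.3208  +0.5472]
  T[1,:] = [+0.0000  +0.2223  -0.2513  -0.7042  -0.1411  +0.5392]
  T[2,:] = [+0.0000  -0.0341  -0.1147  -0.6367  -0.5321  +0.4147]
  T[3,:] = [+0.0000  -0.0992  +0.1205  +0.5669  -0.2099  -1.0374]
  T[4,:] = [+0.0000  -0.2276  -0.0045  +0.4243  +0.0899  +0.2656]
  T[5,:] = [+0.0000  -0.0969  -0.1043  -0.3917  -0.0476  +0.8576]
|eigenvalues of T|: 1.1896, 0.3722, 0.3722, 0.1514, 0.0868, 0.0000.
spectral radius ρ = 1.1896; 1.1896 > 1, so it fails to converge.

no, ρ = 1.1896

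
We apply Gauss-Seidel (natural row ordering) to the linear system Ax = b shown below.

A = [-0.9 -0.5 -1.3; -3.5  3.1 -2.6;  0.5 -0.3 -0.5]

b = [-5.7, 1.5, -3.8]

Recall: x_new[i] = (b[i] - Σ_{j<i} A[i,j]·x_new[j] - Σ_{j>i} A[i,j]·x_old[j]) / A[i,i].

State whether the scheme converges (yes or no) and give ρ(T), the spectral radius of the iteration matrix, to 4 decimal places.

Diagonal D = diag(-0.9, 3.1, -0.5); L, U strict lower/upper.
GS T = -(D+L)⁻¹U: row 0 first, T[0,2] = -(-1.3)/(-0.9) = -1.4444; later rows by forward substitution.
  T[0,:] = [+0.0000  -0.5556  -1.4444]
  T[1,:] = [+0.0000  -0.6272  -0.7921]
  T[2,:] = [+0.0000  -0.1792  -0.9692]
moduli |λ_i(T)| = 1.2120, 0.3845, 0.0000.
ρ(T) = max|λ| = 1.2120; 1.2120 > 1: divergent.

no, ρ = 1.2120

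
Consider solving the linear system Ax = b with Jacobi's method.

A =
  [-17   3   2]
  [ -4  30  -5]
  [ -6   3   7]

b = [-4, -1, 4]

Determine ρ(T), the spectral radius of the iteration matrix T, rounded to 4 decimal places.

Diagonal D = diag(-17, 30, 7); L, U strict lower/upper.
T_J = -D⁻¹(L+U): T[1,2] = -(-5)/(30) = +0.1667; T[1,1] = 0.
  T[0,:] = [+0.0000, +0.1765, +0.1176]
  T[1,:] = [+0.1333, +0.0000, +0.1667]
  T[2,:] = [+0.8571, -0.4286, +0.0000]
moduli |λ_i(T)| = 0.3301, 0.2367, 0.2367.
ρ = 0.3301; 0.3301 < 1 ⇒ converges.

0.3301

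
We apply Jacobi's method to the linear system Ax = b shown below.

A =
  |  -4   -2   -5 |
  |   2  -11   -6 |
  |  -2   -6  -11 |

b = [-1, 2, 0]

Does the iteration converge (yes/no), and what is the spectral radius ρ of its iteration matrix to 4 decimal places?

Write A = D+L+U with D = diag(-4, -11, -11).
Jacobi T = -D⁻¹(L+U): T[1,0] = -(2)/(-11) = +0.1818; T[1,1] = 0.
  T[0,:] = [+0.0000 -0.5000 -1.2500]
  T[1,:] = [+0.1818 +0.0000 -0.5455]
  T[2,:] = [-0.1818 -0.5455 +0.0000]
|eigenvalues of T|: 0.7318, 0.5455, 0.1863.
spectral radius ρ = 0.7318; 0.7318 < 1, so it converges for any x₀.

yes, ρ = 0.7318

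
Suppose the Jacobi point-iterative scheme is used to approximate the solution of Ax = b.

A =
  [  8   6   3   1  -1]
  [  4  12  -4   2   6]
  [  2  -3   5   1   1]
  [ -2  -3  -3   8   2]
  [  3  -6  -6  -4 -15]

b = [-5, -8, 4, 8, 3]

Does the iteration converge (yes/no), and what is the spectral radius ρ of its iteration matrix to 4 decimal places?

Write A = D+L+U with D = diag(8, 12, 5, 8, -15).
T_J = -D⁻¹(L+U): T[0,4] = -(-1)/(8) = +0.1250; T[0,0] = 0.
  T[0,:] = [+0.0000, -0.7500, -0.3750, -0.1250, +0.1250]
  T[1,:] = [-0.3333, +0.0000, +0.3333, -0.1667, -0.5000]
  T[2,:] = [-0.4000, +0.6000, +0.0000, -0.2000, -0.2000]
  T[3,:] = [+0.2500, +0.3750, +0.3750, +0.0000, -0.2500]
  T[4,:] = [+0.2000, -0.4000, -0.4000, -0.2667, +0.0000]
|roots of det(T-λI)|: 1.1450, 0.5050, 0.5050, 0.2401, 0.0416.
ρ(T) = max|λ| = 1.1450; 1.1450 > 1, so it fails to converge.

no, ρ = 1.1450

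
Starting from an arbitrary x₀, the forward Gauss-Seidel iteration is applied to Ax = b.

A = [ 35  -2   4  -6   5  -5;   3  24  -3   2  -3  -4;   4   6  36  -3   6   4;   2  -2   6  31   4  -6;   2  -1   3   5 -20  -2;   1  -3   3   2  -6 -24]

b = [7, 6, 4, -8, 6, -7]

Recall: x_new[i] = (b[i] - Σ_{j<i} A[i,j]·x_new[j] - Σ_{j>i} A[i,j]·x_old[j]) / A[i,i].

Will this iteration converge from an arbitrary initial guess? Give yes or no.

Let D = diag(35, 24, 36, 31, -20, -24); L, U the strict triangles.
Gauss-Seidel: T = -(D+L)⁻¹U, row 0 first, T[0,1] = -(-2)/(35) = +0.0571; later rows by forward substitution.
  T[0,:] = [+0.0000  +0.0571  -0.1143  +0.1714  -0.1429  +0.1429]
  T[1,:] = [+0.0000  -0.0071  +0.1393  -0.1048  +0.1429  +0.1488]
  T[2,:] = [+0.0000  -0.0052  -0.0105  +0.0817  -0.1746  -0.1518]
  T[3,:] = [+0.0000  -0.0031  +0.0184  -0.0336  -0.0768  +0.2233]
  T[4,:] = [+0.0000  +0.0045  -0.0154  +0.0262  -0.0668  -0.0601]
  T[5,:] = [+0.0000  +0.0012  -0.0181  +0.0211  -0.0353  +0.0020]
|λ(T)| sorted: 0.1635, 0.0426, 0.0369, 0.0369, 0.0337, 0.0000.
ρ(T) = max|λ| = 0.1635; 0.1635 < 1 ⇒ converges.

yes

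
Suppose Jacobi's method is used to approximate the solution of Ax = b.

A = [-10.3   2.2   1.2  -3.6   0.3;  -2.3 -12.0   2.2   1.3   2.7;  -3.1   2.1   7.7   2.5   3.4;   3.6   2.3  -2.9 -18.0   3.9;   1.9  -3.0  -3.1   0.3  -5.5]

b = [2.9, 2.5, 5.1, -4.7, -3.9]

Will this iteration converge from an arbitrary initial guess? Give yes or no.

yes

Write A = D+L+U with D = diag(-10.3, -12, 7.7, -18, -5.5).
Jacobi: T = -D⁻¹(L+U), T[3,2] = -(-2.9)/(-18) = -0.1611; T[3,3] = 0.
  T[0,:] = [+0.0000 +0.2136 +0.1165 -0.3495 +0.0291]
  T[1,:] = [-0.1917 +0.0000 +0.1833 +0.1083 +0.2250]
  T[2,:] = [+0.4026 -0.2727 +0.0000 -0.3247 -0.4416]
  T[3,:] = [+0.2000 +0.1278 -0.1611 +0.0000 +0.2167]
  T[4,:] = [+0.3455 -0.5455 -0.5636 +0.0545 +0.0000]
|eigenvalues of T|: 0.6011, 0.4788, 0.4788, 0.2476, 0.2476.
spectral radius ρ = 0.6011; 0.6011 < 1: convergent.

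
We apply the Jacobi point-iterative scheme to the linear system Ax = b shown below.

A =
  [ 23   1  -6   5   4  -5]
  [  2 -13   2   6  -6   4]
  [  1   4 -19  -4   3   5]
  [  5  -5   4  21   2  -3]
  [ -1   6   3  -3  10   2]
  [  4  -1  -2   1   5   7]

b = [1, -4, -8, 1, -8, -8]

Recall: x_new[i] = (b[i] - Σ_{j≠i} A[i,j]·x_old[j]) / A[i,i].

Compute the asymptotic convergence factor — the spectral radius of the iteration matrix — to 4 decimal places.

0.8347

Diagonal D = diag(23, -13, -19, 21, 10, 7); L, U strict lower/upper.
Jacobi T = -D⁻¹(L+U): T[5,1] = -(-1)/(7) = +0.1429; T[5,5] = 0.
  T[0,:] = [+0.0000  -0.0435  +0.2609  -0.2174  -0.1739  +0.2174]
  T[1,:] = [+0.1538  +0.0000  +0.1538  +0.4615  -0.4615  +0.3077]
  T[2,:] = [+0.0526  +0.2105  +0.0000  -0.2105  +0.1579  +0.2632]
  T[3,:] = [-0.2381  +0.2381  -0.1905  +0.0000  -0.0952  +0.1429]
  T[4,:] = [+0.1000  -0.6000  -0.3000  +0.3000  +0.0000  -0.2000]
  T[5,:] = [-0.5714  +0.1429  +0.2857  -0.1429  -0.7143  +0.0000]
moduli |λ_i(T)| = 0.8347, 0.6610, 0.4580, 0.4580, 0.3379, 0.0058.
spectral radius ρ = 0.8347; 0.8347 < 1, so it converges for any x₀.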